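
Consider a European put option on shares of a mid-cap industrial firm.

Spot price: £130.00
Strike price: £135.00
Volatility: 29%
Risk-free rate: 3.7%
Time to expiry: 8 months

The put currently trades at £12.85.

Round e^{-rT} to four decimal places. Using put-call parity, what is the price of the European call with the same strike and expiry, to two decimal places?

exp(−rT) = exp(−0.037·0.6667) = 0.9756
Put-call parity: C − P = S − K·e^(−rT) = 130 − 135·0.9756 = 130 − 131.7060 = -1.7060
C = P + (C − P) = 12.85 + (-1.7060) = 11.1440

£11.14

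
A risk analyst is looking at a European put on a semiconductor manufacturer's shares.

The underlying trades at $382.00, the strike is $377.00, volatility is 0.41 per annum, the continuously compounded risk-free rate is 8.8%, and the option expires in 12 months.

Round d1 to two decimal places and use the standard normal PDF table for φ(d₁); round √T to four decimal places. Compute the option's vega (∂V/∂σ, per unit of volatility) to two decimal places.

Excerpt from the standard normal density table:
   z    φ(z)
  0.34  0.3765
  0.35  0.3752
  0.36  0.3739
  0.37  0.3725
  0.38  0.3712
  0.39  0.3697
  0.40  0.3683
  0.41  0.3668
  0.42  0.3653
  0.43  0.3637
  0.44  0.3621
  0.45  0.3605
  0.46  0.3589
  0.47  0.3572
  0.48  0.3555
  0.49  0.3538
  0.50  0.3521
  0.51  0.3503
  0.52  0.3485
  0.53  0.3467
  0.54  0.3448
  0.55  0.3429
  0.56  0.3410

σ√T = 0.41 × 1.0000 = 0.4100
d₁ = [ln(382/377) + (0.088 + ½·0.41²)·1] / (σ√T) = (0.0132 + 0.1720) / 0.4100 = 0.4518 ⇒ 0.45
√T = √1 = 1.0000
φ(d₁) = φ(0.45) = 0.3605
vega = S·φ(d₁)·√T = 382·0.3605·1.0000 = 137.7110

137.71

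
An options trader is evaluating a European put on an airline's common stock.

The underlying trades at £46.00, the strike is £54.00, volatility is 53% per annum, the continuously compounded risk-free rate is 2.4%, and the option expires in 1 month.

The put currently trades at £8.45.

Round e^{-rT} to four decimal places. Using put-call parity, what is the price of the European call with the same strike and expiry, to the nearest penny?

£0.56

e^(−rT) = e^(−0.024·0.08333) = 0.9980
Put-call parity: C − P = S − K·e^(−rT) = 46 − 54·0.9980 = 46 − 53.8920 = -7.8920
C = P + (C − P) = 8.45 + (-7.8920) = 0.5580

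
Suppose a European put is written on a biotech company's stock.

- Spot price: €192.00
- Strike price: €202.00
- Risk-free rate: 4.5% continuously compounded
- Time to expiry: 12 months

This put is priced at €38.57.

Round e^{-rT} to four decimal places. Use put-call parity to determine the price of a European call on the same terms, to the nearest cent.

€37.46

e^(−rT) = e^(−0.045·1) = 0.9560
Put-call parity: C − P = S − K·e^(−rT) = 192 − 202·0.9560 = 192 − 193.1120 = -1.1120
C = P + (C − P) = 38.57 + (-1.1120) = 37.4580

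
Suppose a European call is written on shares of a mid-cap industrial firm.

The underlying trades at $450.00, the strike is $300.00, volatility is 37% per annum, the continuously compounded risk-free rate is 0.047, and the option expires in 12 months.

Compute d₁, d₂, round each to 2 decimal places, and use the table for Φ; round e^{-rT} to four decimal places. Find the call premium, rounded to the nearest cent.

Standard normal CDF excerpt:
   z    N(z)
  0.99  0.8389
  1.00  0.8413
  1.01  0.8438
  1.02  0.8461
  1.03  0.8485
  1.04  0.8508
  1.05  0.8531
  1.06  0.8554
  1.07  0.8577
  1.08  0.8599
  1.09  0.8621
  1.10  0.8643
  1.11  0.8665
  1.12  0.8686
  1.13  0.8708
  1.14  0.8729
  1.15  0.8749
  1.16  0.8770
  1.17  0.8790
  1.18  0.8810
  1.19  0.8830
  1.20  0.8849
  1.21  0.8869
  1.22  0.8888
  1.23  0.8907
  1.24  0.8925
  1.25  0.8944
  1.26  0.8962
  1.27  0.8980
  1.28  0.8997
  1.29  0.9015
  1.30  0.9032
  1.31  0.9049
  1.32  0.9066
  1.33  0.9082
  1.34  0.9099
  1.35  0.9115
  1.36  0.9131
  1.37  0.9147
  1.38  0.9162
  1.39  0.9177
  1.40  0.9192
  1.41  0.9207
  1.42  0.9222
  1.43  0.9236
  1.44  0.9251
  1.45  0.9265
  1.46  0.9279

$170.79

σ√T = 0.37 × 1.0000 = 0.3700
d₁ = [ln(450/300) + (0.047 + 0.37²/2)·1] / 0.3700 = [0.4055 + 0.1154] / 0.3700 = 1.4079 which rounds to 1.41
d₂ = d₁ − σ√T = 1.4079 − 0.3700 = 1.0379 which rounds to 1.04
e^(−rT) = e^(−0.047·1) = 0.9541
N(d₁) = N(1.41) = 0.9207;  N(d₂) = N(1.04) = 0.8508
C = 450·0.9207 − 300·0.9541·0.8508 = 414.3150 − 243.5245 = 170.7905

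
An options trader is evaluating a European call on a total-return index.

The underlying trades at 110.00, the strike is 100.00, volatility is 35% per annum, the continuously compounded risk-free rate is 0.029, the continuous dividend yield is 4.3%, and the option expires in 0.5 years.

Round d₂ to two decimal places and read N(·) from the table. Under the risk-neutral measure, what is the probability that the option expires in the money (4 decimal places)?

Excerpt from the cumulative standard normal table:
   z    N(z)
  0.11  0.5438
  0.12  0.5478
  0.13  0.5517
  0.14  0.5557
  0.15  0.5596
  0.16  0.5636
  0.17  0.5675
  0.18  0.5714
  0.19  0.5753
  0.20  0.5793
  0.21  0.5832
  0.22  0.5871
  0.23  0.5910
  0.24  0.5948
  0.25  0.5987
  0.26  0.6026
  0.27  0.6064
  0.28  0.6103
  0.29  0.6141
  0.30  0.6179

0.5910

T = 0.5;  σ√T = 0.2475
d₁ = [ln(110/100) + (0.029 − 0.043 + 0.35²/2)·0.5] / 0.2475 = [0.0953 + 0.0236] / 0.2475 = 0.4806 ⇒ 0.48
d₂ = d₁ − σ√T = 0.4806 − 0.2475 = 0.2331 ⇒ 0.23
Pr(exercise) under Q = N(d₂) = 0.5910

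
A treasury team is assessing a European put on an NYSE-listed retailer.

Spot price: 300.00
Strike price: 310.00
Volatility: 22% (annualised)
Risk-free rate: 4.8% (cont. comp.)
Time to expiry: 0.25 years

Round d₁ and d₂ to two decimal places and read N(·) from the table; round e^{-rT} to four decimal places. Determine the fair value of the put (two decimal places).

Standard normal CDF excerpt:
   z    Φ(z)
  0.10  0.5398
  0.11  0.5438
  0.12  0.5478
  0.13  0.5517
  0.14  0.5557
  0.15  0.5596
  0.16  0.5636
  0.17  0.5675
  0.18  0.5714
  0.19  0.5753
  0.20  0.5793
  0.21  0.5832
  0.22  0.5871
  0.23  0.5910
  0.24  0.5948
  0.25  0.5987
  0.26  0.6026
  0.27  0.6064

16.68

T = 0.25;  σ√T = 0.1100
ln(S/K) + (r + σ²/2)T = ln(300/310) + (0.048 + 0.22²/2)·0.25 = -0.0328 + 0.0181 = -0.0147
d₁ = -0.0147 / 0.1100 = -0.1340 → -0.13
d₂ = d₁ − σ√T = -0.1340 − 0.1100 = -0.2440 → -0.24
e^(−rT) = e^(−0.048·0.25) = 0.9881
P = 310·0.9881·N(0.24) − 300·N(0.13) = 310·0.9881·0.5948 − 300·0.5517 = 182.1938 − 165.5100 = 16.6838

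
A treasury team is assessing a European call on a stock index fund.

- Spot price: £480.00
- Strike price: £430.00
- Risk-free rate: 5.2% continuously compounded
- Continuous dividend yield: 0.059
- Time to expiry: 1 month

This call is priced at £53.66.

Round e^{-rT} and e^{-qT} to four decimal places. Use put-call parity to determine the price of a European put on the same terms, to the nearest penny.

exp(−qT) = exp(−0.059·0.08333) = 0.9951;  exp(−rT) = exp(−0.052·0.08333) = 0.9957
Put-call parity: C − P = S·e^(−qT) − K·e^(−rT) = 480·0.9951 − 430·0.9957 = 477.6480 − 428.1510 = 49.4970
P = C − (C − P) = 53.66 − (49.4970) = 4.1630

£4.16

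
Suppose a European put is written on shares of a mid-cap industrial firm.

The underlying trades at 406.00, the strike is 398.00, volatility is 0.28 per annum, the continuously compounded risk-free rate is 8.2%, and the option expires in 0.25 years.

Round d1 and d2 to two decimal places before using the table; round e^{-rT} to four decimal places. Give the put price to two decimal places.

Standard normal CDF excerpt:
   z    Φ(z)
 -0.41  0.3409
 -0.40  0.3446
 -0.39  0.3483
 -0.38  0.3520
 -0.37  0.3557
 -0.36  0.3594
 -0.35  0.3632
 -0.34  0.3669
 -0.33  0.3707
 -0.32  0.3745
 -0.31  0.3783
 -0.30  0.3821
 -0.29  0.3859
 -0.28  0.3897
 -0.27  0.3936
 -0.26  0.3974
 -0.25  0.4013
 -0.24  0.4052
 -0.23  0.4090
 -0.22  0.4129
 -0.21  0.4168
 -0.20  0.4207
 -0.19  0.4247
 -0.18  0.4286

T = 0.25;  σ√T = 0.1400
d₁ = [ln(406/398) + (0.082 + ½·0.28²)·0.25] / (σ√T) = (0.0199 + 0.0303) / 0.1400 = 0.3586 → 0.36
d₂ = 0.3586 − 0.1400 = 0.2186 → 0.22
exp(−rT) = exp(−0.082·0.25) = 0.9797
P = 398·0.9797·N(-0.22) − 406·N(-0.36) = 398·0.9797·0.4129 − 406·0.3594 = 160.9982 − 145.9164 = 15.0818

15.08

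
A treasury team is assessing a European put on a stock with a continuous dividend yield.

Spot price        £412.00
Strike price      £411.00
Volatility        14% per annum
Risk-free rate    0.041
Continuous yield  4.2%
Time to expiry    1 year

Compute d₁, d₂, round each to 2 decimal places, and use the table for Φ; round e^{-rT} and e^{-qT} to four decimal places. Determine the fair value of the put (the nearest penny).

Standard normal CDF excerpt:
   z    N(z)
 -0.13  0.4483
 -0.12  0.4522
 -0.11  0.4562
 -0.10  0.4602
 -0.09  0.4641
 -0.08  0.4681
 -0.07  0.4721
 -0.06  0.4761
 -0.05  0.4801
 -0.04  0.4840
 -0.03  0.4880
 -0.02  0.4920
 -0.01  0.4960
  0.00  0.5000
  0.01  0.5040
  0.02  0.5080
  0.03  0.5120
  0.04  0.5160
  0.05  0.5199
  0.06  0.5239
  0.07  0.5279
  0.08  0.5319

T = 1;  σ√T = 0.1400
d₁ = [ln(412/411) + (0.041 − 0.042 + 0.14²/2)·1] / 0.1400 = [0.0024 + 0.0088] / 0.1400 = 0.0802 ≈ 0.08
d₂ = d₁ − σ√T = 0.0802 − 0.1400 = -0.0598 ≈ -0.06
exp(−qT) = exp(−0.042·1) = 0.9589;  exp(−rT) = exp(−0.041·1) = 0.9598
N(−d₂) = N(0.06) = 0.5239;  N(−d₁) = N(-0.08) = 0.4681
P = 411·0.9598·0.5239 − 412·0.9589·0.4681 = 206.6669 − 184.9308 = 21.7362

£21.74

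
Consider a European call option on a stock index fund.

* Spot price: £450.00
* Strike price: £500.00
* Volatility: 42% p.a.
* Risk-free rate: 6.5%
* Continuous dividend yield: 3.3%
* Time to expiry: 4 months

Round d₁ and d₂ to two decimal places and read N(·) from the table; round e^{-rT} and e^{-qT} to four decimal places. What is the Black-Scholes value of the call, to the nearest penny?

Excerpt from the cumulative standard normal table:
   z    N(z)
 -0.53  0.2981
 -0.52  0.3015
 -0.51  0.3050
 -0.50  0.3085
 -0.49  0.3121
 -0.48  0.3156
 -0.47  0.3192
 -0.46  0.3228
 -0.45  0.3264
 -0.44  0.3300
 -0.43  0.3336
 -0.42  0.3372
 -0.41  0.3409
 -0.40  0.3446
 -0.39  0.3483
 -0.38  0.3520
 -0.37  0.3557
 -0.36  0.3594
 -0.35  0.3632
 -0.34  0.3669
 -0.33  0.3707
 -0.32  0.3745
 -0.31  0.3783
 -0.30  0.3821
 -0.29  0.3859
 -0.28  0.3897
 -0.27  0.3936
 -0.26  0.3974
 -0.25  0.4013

£25.95

T = 0.3333;  σ√T = 0.2425
d₁ = [ln(450/500) + (0.065 − 0.033 + ½·0.42²)·0.3333] / (σ√T) = (-0.1054 + 0.0401) / 0.2425 = -0.2693 → -0.27
d₂ = -0.2693 − 0.2425 = -0.5118 → -0.51
e^(−qT) = e^(−0.033·0.3333) = 0.9891;  e^(−rT) = e^(−0.065·0.3333) = 0.9786
C = 450·0.9891·N(-0.27) − 500·0.9786·N(-0.51) = 450·0.9891·0.3936 − 500·0.9786·0.3050 = 175.1894 − 149.2365 = 25.9529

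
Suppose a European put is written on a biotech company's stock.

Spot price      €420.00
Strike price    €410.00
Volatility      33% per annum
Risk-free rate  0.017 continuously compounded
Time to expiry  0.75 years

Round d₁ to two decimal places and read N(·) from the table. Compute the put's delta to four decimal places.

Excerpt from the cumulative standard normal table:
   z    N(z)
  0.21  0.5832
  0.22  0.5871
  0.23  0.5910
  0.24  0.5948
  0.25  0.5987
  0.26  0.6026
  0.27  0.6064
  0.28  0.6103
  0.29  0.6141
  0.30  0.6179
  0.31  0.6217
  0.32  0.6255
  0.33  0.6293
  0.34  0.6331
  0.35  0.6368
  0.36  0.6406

-0.3936

σ√T = 0.33·√0.75 = 0.2858
d₁ = [ln(420/410) + (0.017 + ½·0.33²)·0.75] / (σ√T) = (0.0241 + 0.0536) / 0.2858 = 0.2718 ⇒ 0.27
N(d₁) = N(0.27) = 0.6064
Δ_put = N(d₁) − 1 = 0.6064 − 1 = -0.3936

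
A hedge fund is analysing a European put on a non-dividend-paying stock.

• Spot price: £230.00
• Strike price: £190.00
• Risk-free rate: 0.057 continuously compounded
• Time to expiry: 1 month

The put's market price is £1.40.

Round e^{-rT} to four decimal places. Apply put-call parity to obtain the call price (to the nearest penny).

£42.29

exp(−rT) = exp(−0.057·0.08333) = 0.9953
Put-call parity: C − P = S − K·e^(−rT) = 230 − 190·0.9953 = 230 − 189.1070 = 40.8930
C = P + (C − P) = 1.40 + (40.8930) = 42.2930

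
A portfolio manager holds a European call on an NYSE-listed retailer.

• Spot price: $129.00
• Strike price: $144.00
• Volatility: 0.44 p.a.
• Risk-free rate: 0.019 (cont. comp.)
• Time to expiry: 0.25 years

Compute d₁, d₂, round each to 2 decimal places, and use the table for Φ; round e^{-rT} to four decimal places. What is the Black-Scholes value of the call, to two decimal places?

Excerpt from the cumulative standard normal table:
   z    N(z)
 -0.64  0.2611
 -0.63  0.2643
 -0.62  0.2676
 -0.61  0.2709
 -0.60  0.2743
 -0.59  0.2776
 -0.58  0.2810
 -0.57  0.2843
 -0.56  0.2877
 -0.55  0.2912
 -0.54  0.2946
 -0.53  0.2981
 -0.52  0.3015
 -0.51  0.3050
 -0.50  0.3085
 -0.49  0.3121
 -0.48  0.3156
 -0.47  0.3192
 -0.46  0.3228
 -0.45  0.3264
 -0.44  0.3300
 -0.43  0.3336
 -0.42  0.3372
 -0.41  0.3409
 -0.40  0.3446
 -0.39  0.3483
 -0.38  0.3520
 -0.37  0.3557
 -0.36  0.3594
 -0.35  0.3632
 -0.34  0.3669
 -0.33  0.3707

σ√T = 0.44 × 0.5000 = 0.2200
ln(S/K) + (r + σ²/2)T = ln(129/144) + (0.019 + 0.44²/2)·0.25 = -0.1100 + 0.0290 = -0.0811
d₁ = -0.0811 / 0.2200 = -0.3684 which rounds to -0.37
d₂ = d₁ − σ√T = -0.3684 − 0.2200 = -0.5884 which rounds to -0.59
exp(−rT) = exp(−0.019·0.25) = 0.9953
N(d₁) = N(-0.37) = 0.3557;  N(d₂) = N(-0.59) = 0.2776
C = 129·0.3557 − 144·0.9953·0.2776 = 45.8853 − 39.7865 = 6.0988

$6.10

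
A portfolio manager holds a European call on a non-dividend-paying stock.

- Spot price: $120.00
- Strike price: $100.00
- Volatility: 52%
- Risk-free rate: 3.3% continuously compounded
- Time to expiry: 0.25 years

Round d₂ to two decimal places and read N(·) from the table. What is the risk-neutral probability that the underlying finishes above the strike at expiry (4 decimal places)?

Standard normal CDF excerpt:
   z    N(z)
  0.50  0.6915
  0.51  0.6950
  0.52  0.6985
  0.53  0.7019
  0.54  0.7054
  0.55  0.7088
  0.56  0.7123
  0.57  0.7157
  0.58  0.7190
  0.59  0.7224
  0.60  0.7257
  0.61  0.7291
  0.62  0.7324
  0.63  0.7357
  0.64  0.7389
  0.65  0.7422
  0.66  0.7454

0.7257

σ√T = 0.52·√0.25 = 0.2600
d₁ = [ln(120/100) + (0.033 + ½·0.52²)·0.25] / (σ√T) = (0.1823 + 0.0421) / 0.2600 = 0.8630 → 0.86
d₂ = 0.8630 − 0.2600 = 0.6030 → 0.60
Pr(exercise) under Q = N(d₂) = 0.7257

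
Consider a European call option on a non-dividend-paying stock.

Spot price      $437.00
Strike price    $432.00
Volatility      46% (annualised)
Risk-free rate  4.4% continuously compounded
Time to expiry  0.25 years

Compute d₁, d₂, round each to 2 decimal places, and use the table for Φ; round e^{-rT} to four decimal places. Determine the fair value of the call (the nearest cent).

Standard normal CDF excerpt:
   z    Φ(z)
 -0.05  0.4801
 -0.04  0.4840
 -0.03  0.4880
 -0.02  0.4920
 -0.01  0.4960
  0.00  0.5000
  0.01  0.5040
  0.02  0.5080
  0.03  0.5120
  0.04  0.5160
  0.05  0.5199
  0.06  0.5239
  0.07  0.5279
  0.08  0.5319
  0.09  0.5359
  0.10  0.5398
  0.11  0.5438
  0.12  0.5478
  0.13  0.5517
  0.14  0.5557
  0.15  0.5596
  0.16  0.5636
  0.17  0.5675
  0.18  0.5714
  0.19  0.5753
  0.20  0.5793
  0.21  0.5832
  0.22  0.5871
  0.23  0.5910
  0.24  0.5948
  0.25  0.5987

$44.63

σ√T = 0.46 × 0.5000 = 0.2300
d₁ = [ln(437/432) + (0.044 + 0.46²/2)·0.25] / 0.2300 = [0.0115 + 0.0374] / 0.2300 = 0.2129 ⇒ 0.21
d₂ = d₁ − σ√T = 0.2129 − 0.2300 = -0.0171 ⇒ -0.02
e^(−rT) = e^(−0.044·0.25) = 0.9891
N(d₁) = N(0.21) = 0.5832;  N(d₂) = N(-0.02) = 0.4920
C = 437·0.5832 − 432·0.9891·0.4920 = 254.8584 − 210.2273 = 44.6311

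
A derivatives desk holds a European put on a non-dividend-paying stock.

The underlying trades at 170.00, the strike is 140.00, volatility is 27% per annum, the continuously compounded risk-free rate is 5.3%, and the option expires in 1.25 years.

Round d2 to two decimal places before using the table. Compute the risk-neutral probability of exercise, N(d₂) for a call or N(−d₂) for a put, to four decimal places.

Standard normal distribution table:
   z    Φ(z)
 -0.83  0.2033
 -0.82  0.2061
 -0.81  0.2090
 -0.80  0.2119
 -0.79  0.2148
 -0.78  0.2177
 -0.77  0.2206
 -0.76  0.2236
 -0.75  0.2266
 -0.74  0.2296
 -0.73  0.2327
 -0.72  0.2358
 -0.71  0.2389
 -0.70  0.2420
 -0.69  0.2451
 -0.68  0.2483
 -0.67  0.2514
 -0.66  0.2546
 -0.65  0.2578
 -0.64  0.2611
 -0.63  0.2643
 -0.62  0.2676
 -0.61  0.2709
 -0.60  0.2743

σ√T = 0.27·√1.25 = 0.3019
d₁ = [ln(170/140) + (0.053 + 0.27²/2)·1.25] / 0.3019 = [0.1942 + 0.1118] / 0.3019 = 1.0136 which rounds to 1.01
d₂ = d₁ − σ√T = 1.0136 − 0.3019 = 0.7117 which rounds to 0.71
Pr(exercise) under Q = N(−d₂) = N(-0.71) = 0.2389

0.2389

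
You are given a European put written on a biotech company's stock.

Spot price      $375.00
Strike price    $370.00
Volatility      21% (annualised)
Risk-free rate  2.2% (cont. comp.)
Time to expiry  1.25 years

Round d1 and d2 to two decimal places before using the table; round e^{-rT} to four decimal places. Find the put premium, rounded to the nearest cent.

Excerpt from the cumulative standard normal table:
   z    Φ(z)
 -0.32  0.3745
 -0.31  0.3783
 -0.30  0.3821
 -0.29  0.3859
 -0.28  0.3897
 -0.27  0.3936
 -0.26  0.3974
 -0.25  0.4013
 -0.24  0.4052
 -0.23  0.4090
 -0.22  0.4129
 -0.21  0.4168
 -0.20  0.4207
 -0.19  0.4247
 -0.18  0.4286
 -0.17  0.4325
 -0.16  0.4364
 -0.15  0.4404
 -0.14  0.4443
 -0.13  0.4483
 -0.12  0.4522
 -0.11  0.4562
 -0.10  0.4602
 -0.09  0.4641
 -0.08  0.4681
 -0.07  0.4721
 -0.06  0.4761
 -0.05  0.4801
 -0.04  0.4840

$26.67

T = 1.25;  σ√T = 0.2348
d₁ = [ln(375/370) + (0.022 + 0.21²/2)·1.25] / 0.2348 = [0.0134 + 0.0551] / 0.2348 = 0.2917 → 0.29
d₂ = d₁ − σ√T = 0.2917 − 0.2348 = 0.0569 → 0.06
e^(−rT) = e^(−0.022·1.25) = 0.9729
P = 370·0.9729·N(-0.06) − 375·N(-0.29) = 370·0.9729·0.4761 − 375·0.3859 = 171.3831 − 144.7125 = 26.6706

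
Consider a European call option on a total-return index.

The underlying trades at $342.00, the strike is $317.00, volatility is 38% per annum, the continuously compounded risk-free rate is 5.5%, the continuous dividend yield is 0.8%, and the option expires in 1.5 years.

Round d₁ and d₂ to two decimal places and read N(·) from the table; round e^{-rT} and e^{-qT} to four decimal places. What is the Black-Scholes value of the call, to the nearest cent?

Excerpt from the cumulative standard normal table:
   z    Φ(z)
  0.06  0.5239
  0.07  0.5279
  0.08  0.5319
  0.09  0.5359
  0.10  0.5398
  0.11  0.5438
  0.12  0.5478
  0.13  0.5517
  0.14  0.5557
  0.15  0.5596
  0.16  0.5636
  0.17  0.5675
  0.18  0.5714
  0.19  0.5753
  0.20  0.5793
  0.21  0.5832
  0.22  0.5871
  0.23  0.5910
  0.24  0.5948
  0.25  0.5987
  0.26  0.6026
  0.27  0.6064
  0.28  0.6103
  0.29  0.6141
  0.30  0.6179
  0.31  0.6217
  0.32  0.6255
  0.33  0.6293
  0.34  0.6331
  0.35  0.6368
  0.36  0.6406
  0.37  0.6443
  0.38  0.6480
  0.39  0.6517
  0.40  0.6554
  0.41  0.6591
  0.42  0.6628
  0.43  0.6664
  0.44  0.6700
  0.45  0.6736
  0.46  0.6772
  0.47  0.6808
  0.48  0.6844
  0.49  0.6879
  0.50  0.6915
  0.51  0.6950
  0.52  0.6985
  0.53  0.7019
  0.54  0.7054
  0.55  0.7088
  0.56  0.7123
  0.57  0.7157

$84.27

σ√T = 0.38·√1.5 = 0.4654
ln(S/K) + (r − q + σ²/2)T = ln(342/317) + (0.055 − 0.008 + 0.38²/2)·1.5 = 0.0759 + 0.1788 = 0.2547
d₁ = 0.2547 / 0.4654 = 0.5473 → 0.55
d₂ = d₁ − σ√T = 0.5473 − 0.4654 = 0.0819 → 0.08
e^(−qT) = e^(−0.008·1.5) = 0.9881;  e^(−rT) = e^(−0.055·1.5) = 0.9208
N(d₁) = N(0.55) = 0.7088;  N(d₂) = N(0.08) = 0.5319
C = 342·0.9881·0.7088 − 317·0.9208·0.5319 = 239.5249 − 155.2582 = 84.2667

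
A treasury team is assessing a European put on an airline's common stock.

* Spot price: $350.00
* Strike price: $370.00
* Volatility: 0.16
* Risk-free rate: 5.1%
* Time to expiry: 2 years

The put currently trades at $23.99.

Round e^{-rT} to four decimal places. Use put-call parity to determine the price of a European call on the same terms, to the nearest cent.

$39.88

exp(−rT) = exp(−0.051·2) = 0.9030
Put-call parity: C − P = S − K·e^(−rT) = 350 − 370·0.9030 = 350 − 334.1100 = 15.8900
C = P + (C − P) = 23.99 + (15.8900) = 39.8800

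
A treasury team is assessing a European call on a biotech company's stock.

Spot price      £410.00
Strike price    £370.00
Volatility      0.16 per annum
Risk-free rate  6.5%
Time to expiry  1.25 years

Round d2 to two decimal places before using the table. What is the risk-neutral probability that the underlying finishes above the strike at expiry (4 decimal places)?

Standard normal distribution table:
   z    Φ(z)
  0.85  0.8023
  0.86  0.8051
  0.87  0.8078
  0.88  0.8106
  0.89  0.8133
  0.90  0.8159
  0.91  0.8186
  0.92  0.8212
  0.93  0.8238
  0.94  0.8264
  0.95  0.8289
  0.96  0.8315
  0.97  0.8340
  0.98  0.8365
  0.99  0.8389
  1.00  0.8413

0.8264

σ√T = 0.16 × 1.1180 = 0.1789
ln(S/K) + (r + σ²/2)T = ln(410/370) + (0.065 + 0.16²/2)·1.25 = 0.1027 + 0.0973 = 0.1999
d₁ = 0.1999 / 0.1789 = 1.1175 → 1.12
d₂ = d₁ − σ√T = 1.1175 − 0.1789 = 0.9386 → 0.94
Risk-neutral Pr[S_T > K] = N(d₂) = N(0.94) = 0.8264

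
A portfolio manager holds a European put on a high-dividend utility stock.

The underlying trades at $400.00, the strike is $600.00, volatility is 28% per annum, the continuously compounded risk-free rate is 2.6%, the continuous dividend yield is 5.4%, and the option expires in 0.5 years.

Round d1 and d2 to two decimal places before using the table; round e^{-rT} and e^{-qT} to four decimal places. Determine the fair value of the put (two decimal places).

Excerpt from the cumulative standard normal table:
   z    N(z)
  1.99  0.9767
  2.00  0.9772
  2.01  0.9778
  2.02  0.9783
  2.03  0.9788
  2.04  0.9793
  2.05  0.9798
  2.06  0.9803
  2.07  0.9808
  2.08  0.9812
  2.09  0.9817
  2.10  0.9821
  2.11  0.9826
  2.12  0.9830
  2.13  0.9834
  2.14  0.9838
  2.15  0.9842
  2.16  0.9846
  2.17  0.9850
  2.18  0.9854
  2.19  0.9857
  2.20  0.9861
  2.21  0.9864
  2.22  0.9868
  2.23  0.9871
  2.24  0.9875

σ√T = 0.28 × 0.7071 = 0.1980
d₁ = [ln(400/600) + (0.026 − 0.054 + 0.28²/2)·0.5] / 0.1980 = [-0.4055 + 0.0056] / 0.1980 = -2.0196 ⇒ -2.02
d₂ = d₁ − σ√T = -2.0196 − 0.1980 = -2.2176 ⇒ -2.22
e^(−qT) = e^(−0.054·0.5) = 0.9734;  e^(−rT) = e^(−0.026·0.5) = 0.9871
N(−d₂) = N(2.22) = 0.9868;  N(−d₁) = N(2.02) = 0.9783
P = 600·0.9871·0.9868 − 400·0.9734·0.9783 = 584.4422 − 380.9109 = 203.5313

$203.53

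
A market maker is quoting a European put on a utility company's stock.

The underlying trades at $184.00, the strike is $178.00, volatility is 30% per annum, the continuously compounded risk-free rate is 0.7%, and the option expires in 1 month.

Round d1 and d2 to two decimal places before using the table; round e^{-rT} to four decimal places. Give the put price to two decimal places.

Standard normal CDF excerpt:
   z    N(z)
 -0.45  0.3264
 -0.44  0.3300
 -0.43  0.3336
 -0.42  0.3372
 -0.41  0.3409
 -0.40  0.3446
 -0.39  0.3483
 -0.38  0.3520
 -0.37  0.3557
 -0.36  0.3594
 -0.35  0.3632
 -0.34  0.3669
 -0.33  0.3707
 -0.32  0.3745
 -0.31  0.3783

σ√T = 0.3 × 0.2887 = 0.0866
d₁ = [ln(184/178) + (0.007 + ½·0.3²)·0.08333] / (σ√T) = (0.0332 + 0.0043) / 0.0866 = 0.4328 ⇒ 0.43
d₂ = 0.4328 − 0.0866 = 0.3462 ⇒ 0.35
exp(−rT) = exp(−0.007·0.08333) = 0.9994
N(−d₂) = N(-0.35) = 0.3632;  N(−d₁) = N(-0.43) = 0.3336
P = 178·0.9994·0.3632 − 184·0.3336 = 64.6108 − 61.3824 = 3.2284

$3.23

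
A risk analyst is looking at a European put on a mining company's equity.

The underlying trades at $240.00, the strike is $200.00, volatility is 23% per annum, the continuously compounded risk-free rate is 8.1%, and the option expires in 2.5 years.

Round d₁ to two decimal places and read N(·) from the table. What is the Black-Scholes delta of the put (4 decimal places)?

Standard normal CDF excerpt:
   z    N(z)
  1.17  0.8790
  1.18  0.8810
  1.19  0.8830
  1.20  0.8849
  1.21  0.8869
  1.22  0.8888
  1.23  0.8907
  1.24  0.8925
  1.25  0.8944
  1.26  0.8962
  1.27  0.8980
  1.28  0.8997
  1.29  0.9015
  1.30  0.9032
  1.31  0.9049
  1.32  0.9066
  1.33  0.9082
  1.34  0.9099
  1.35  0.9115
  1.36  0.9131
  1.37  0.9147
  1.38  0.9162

-0.1075

σ√T = 0.23·√2.5 = 0.3637
ln(S/K) + (r + σ²/2)T = ln(240/200) + (0.081 + 0.23²/2)·2.5 = 0.1823 + 0.2686 = 0.4509
d₁ = 0.4509 / 0.3637 = 1.2400 ≈ 1.24
N(d₁) = N(1.24) = 0.8925
Δ_put = N(d₁) − 1 = 0.8925 − 1 = -0.1075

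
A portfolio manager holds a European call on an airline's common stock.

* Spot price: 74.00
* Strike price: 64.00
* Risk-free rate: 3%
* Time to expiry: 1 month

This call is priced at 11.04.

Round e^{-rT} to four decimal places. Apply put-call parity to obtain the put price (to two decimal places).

e^(−rT) = e^(−0.03·0.08333) = 0.9975
Put-call parity: C − P = S − K·e^(−rT) = 74 − 64·0.9975 = 74 − 63.8400 = 10.1600
P = C − (C − P) = 11.04 − (10.1600) = 0.8800

0.88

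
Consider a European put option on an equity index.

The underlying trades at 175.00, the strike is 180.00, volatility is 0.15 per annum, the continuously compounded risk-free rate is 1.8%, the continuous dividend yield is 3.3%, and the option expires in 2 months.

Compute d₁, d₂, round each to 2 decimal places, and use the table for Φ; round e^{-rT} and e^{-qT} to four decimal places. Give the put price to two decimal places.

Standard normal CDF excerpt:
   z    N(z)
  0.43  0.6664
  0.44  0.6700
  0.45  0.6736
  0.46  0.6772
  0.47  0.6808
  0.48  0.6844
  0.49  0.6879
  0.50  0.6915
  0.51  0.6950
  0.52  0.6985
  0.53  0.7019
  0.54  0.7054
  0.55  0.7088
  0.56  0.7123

σ√T = 0.15·√0.1667 = 0.0612
d₁ = [ln(175/180) + (0.018 − 0.033 + ½·0.15²)·0.1667] / (σ√T) = (-0.0282 − 0.0006) / 0.0612 = -0.4702 ⇒ -0.47
d₂ = -0.4702 − 0.0612 = -0.5315 ⇒ -0.53
e^(−qT) = e^(−0.033·0.1667) = 0.9945;  e^(−rT) = e^(−0.018·0.1667) = 0.9970
N(−d₂) = N(0.53) = 0.7019;  N(−d₁) = N(0.47) = 0.6808
P = 180·0.9970·0.7019 − 175·0.9945·0.6808 = 125.9630 − 118.4847 = 7.4782

7.48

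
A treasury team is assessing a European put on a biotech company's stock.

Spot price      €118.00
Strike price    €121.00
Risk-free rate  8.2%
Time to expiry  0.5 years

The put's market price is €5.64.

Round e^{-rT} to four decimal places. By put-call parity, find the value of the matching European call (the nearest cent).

exp(−rT) = exp(−0.082·0.5) = 0.9598
Put-call parity: C − P = S − K·e^(−rT) = 118 − 121·0.9598 = 118 − 116.1358 = 1.8642
C = P + (C − P) = 5.64 + (1.8642) = 7.5042

€7.50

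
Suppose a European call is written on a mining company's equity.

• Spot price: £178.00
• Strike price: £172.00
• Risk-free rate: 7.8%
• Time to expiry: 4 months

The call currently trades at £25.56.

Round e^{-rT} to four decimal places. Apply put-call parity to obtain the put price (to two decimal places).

exp(−rT) = exp(−0.078·0.3333) = 0.9743
Put-call parity: C − P = S − K·e^(−rT) = 178 − 172·0.9743 = 178 − 167.5796 = 10.4204
P = C − (C − P) = 25.56 − (10.4204) = 15.1396

£15.14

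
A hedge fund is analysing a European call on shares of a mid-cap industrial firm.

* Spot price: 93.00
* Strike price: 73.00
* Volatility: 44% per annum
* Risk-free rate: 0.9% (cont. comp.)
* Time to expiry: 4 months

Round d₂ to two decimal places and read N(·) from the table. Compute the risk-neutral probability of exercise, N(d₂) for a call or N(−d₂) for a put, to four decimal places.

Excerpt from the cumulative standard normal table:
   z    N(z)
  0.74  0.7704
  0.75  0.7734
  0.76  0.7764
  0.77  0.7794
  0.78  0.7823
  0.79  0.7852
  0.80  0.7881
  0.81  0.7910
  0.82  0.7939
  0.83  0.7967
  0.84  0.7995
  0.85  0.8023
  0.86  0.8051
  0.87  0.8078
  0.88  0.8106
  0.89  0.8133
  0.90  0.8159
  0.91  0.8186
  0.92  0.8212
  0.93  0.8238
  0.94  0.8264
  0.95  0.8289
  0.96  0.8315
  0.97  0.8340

σ√T = 0.44·√0.3333 = 0.2540
d₁ = [ln(93/73) + (0.009 + 0.44²/2)·0.3333] / 0.2540 = [0.2421 + 0.0353] / 0.2540 = 1.0920 ≈ 1.09
d₂ = d₁ − σ√T = 1.0920 − 0.2540 = 0.8380 ≈ 0.84
Risk-neutral Pr[S_T > K] = N(d₂) = N(0.84) = 0.7995

0.7995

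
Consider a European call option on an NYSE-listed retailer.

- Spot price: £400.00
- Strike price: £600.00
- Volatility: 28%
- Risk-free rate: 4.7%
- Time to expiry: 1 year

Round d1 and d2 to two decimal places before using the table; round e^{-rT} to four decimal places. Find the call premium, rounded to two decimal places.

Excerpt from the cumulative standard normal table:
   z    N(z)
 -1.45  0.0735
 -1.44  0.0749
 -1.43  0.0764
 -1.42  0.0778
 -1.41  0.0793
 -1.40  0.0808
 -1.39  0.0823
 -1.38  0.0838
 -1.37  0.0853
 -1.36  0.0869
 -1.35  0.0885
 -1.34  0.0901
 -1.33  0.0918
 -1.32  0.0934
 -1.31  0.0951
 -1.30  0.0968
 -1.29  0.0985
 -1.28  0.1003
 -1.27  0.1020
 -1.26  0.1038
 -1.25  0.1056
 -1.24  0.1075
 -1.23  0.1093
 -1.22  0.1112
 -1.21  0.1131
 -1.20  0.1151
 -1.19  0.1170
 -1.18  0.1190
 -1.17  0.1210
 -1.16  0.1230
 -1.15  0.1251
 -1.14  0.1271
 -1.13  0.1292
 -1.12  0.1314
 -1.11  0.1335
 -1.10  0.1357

σ√T = 0.28·√1 = 0.2800
d₁ = [ln(400/600) + (0.047 + 0.28²/2)·1] / 0.2800 = [-0.4055 + 0.0862] / 0.2800 = -1.1402 → -1.14
d₂ = d₁ − σ√T = -1.1402 − 0.2800 = -1.4202 → -1.42
exp(−rT) = exp(−0.047·1) = 0.9541
C = 400·N(-1.14) − 600·0.9541·N(-1.42) = 400·0.1271 − 600·0.9541·0.0778 = 50.8400 − 44.5374 = 6.3026

£6.30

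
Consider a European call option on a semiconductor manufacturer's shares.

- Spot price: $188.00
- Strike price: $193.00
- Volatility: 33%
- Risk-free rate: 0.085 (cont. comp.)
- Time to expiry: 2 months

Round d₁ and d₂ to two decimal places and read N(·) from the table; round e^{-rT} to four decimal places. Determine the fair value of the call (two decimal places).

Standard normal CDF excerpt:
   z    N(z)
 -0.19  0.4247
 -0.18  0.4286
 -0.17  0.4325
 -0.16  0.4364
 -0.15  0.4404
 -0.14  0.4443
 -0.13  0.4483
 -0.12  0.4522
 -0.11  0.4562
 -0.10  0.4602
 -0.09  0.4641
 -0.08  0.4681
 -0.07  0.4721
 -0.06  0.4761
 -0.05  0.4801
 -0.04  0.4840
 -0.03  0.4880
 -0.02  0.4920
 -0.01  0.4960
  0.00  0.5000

σ√T = 0.33 × 0.4082 = 0.1347
d₁ = [ln(188/193) + (0.085 + 0.33²/2)·0.1667] / 0.1347 = [-0.0262 + 0.0232] / 0.1347 = -0.0223 ≈ -0.02
d₂ = d₁ − σ√T = -0.0223 − 0.1347 = -0.1570 ≈ -0.16
e^(−rT) = e^(−0.085·0.1667) = 0.9859
N(d₁) = N(-0.02) = 0.4920;  N(d₂) = N(-0.16) = 0.4364
C = 188·0.4920 − 193·0.9859·0.4364 = 92.4960 − 83.0376 = 9.4584

$9.46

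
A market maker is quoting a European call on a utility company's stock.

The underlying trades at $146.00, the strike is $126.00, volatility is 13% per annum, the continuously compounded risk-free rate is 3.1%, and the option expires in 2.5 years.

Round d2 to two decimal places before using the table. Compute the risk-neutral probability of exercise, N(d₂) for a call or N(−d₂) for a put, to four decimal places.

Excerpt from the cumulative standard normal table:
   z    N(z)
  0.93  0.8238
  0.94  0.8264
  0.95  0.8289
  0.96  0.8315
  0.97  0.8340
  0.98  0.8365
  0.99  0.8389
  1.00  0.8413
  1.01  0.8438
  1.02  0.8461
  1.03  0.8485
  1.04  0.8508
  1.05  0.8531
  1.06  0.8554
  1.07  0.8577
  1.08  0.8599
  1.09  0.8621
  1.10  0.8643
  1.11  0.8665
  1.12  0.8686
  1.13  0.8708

σ√T = 0.13 × 1.5811 = 0.2055
d₁ = [ln(146/126) + (0.031 + 0.13²/2)·2.5] / 0.2055 = [0.1473 + 0.0986] / 0.2055 = 1.1966 which rounds to 1.20
d₂ = d₁ − σ√T = 1.1966 − 0.2055 = 0.9910 which rounds to 0.99
Pr(exercise) under Q = N(d₂) = 0.8389

0.8389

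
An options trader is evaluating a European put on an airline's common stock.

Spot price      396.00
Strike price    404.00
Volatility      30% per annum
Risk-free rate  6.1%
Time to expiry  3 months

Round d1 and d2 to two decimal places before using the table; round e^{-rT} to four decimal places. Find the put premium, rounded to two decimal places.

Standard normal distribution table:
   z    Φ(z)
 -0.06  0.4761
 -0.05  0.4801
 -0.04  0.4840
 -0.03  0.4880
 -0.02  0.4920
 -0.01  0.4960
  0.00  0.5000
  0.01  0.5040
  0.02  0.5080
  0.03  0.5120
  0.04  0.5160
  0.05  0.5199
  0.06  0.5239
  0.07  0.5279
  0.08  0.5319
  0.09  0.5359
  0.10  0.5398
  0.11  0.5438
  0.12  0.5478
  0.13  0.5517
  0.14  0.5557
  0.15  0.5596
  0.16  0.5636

σ√T = 0.3 × 0.5000 = 0.1500
d₁ = [ln(396/404) + (0.061 + 0.3²/2)·0.25] / 0.1500 = [-0.0200 + 0.0265] / 0.1500 = 0.0433 ⇒ 0.04
d₂ = d₁ − σ√T = 0.0433 − 0.1500 = -0.1067 ⇒ -0.11
e^(−rT) = e^(−0.061·0.25) = 0.9849
N(−d₂) = N(0.11) = 0.5438;  N(−d₁) = N(-0.04) = 0.4840
P = 404·0.9849·0.5438 − 396·0.4840 = 216.3778 − 191.6640 = 24.7138

24.71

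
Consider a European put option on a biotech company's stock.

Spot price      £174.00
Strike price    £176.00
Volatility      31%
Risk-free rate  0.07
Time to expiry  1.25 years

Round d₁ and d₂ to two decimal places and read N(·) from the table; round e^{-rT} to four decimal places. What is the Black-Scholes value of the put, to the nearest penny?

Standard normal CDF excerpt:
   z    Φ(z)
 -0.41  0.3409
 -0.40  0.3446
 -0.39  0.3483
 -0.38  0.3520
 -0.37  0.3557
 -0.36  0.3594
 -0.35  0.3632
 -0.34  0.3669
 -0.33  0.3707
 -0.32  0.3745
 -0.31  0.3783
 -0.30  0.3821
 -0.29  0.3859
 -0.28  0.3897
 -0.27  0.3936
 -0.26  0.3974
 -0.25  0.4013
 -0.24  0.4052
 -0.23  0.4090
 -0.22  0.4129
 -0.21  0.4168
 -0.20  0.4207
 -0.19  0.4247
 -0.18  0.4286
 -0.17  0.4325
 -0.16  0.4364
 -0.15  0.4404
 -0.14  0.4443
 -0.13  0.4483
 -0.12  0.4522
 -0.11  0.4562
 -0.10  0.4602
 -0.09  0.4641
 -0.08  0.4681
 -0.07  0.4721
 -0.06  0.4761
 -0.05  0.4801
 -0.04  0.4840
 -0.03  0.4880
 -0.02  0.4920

σ√T = 0.31 × 1.1180 = 0.3466
d₁ = [ln(174/176) + (0.07 + ½·0.31²)·1.25] / (σ√T) = (-0.0114 + 0.1476) / 0.3466 = 0.3928 → 0.39
d₂ = 0.3928 − 0.3466 = 0.0462 → 0.05
exp(−rT) = exp(−0.07·1.25) = 0.9162
N(−d₂) = N(-0.05) = 0.4801;  N(−d₁) = N(-0.39) = 0.3483
P = 176·0.9162·0.4801 − 174·0.3483 = 77.4167 − 60.6042 = 16.8125

£16.81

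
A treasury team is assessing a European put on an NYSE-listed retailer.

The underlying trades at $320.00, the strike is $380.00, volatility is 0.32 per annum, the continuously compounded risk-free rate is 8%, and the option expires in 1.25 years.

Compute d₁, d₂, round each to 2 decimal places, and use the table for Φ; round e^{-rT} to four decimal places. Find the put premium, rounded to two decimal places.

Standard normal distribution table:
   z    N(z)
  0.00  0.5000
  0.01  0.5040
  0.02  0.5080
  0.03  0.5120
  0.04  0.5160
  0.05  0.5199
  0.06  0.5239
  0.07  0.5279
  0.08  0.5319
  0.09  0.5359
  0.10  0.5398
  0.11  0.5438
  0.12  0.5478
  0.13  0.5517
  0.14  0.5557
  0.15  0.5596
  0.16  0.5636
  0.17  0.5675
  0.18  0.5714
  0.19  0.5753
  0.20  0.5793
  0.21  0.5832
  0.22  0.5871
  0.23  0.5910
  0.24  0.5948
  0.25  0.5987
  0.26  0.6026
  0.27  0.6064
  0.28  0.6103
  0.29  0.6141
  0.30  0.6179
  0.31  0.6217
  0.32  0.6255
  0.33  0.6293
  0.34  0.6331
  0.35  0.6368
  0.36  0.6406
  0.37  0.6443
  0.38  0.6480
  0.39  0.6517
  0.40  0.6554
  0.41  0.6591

$60.24

σ√T = 0.32 × 1.1180 = 0.3578
ln(S/K) + (r + σ²/2)T = ln(320/380) + (0.08 + 0.32²/2)·1.25 = -0.1719 + 0.1640 = -0.0079
d₁ = -0.0079 / 0.3578 = -0.0219 ≈ -0.02
d₂ = d₁ − σ√T = -0.0219 − 0.3578 = -0.3797 ≈ -0.38
exp(−rT) = exp(−0.08·1.25) = 0.9048
N(−d₂) = N(0.38) = 0.6480;  N(−d₁) = N(0.02) = 0.5080
P = 380·0.9048·0.6480 − 320·0.5080 = 222.7980 − 162.5600 = 60.2380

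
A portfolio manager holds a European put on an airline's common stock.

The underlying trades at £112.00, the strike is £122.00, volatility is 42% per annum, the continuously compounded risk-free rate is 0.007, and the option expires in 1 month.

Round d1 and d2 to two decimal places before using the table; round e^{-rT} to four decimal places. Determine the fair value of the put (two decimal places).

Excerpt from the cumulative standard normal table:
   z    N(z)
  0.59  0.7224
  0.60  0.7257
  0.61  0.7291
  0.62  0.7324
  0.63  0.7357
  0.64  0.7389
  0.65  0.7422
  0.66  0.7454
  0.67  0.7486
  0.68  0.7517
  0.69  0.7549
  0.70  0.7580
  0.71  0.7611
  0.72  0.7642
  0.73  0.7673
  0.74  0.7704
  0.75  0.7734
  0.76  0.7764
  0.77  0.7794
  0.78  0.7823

σ√T = 0.42·√0.08333 = 0.1212
d₁ = [ln(112/122) + (0.007 + 0.42²/2)·0.08333] / 0.1212 = [-0.0855 + 0.0079] / 0.1212 = -0.6399 which rounds to -0.64
d₂ = d₁ − σ√T = -0.6399 − 0.1212 = -0.7612 which rounds to -0.76
exp(−rT) = exp(−0.007·0.08333) = 0.9994
P = 122·0.9994·N(0.76) − 112·N(0.64) = 122·0.9994·0.7764 − 112·0.7389 = 94.6640 − 82.7568 = 11.9072

£11.91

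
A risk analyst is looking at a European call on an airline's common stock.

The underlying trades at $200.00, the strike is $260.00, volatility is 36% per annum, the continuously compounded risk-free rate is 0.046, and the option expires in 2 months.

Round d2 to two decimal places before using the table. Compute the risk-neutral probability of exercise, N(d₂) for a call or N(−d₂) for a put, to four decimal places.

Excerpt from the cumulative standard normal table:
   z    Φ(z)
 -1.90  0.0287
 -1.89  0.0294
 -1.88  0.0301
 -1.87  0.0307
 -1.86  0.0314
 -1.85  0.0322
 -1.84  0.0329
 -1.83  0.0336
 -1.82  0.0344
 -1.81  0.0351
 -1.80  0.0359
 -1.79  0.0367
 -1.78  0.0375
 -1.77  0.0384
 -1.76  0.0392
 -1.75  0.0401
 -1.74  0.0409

σ√T = 0.36 × 0.4082 = 0.1470
ln(S/K) + (r + σ²/2)T = ln(200/260) + (0.046 + 0.36²/2)·0.1667 = -0.2624 + 0.0185 = -0.2439
d₁ = -0.2439 / 0.1470 = -1.6595 → -1.66
d₂ = d₁ − σ√T = -1.6595 − 0.1470 = -1.8065 → -1.81
Risk-neutral Pr[S_T > K] = N(d₂) = N(-1.81) = 0.0351

0.0351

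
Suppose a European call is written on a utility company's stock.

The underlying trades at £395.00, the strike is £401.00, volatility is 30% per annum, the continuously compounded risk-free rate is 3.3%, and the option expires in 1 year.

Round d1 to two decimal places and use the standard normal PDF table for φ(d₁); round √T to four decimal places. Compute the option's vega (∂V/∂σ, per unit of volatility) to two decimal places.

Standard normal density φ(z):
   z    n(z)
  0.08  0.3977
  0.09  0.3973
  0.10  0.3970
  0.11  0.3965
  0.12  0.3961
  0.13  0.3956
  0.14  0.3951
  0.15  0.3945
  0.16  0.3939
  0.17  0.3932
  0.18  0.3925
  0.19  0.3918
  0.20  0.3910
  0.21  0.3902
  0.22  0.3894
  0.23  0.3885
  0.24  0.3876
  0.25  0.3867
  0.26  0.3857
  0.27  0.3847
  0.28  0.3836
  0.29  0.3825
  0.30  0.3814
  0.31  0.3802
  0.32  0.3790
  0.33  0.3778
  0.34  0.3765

154.13

σ√T = 0.3·√1 = 0.3000
d₁ = [ln(395/401) + (0.033 + ½·0.3²)·1] / (σ√T) = (-0.0151 + 0.0780) / 0.3000 = 0.2097 → 0.21
√T = √1 = 1.0000
φ(d₁) = φ(0.21) = 0.3902
vega = S·φ(d₁)·√T = 395·0.3902·1.0000 = 154.1290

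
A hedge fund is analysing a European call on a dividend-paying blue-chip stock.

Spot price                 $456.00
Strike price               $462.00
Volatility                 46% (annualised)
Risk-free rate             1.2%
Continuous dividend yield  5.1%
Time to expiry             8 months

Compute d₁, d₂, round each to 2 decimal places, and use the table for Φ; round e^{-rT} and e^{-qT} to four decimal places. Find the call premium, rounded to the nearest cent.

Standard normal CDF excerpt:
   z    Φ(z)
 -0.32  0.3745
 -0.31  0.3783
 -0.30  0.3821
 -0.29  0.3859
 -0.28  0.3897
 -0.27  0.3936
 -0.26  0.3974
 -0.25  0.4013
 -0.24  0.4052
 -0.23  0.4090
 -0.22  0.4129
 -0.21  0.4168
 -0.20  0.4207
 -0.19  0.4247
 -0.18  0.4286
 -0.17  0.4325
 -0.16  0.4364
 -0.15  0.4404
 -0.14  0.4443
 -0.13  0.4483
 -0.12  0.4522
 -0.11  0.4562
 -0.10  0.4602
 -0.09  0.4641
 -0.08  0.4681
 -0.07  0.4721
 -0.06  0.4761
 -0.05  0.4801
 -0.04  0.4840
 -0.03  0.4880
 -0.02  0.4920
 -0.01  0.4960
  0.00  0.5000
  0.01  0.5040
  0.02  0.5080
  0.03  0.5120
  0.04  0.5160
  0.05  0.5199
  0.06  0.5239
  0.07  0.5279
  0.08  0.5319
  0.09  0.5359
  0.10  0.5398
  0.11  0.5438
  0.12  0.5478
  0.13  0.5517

$57.59

σ√T = 0.46·√0.6667 = 0.3756
d₁ = [ln(456/462) + (0.012 − 0.051 + 0.46²/2)·0.6667] / 0.3756 = [-0.0131 + 0.0445] / 0.3756 = 0.0838 → 0.08
d₂ = d₁ − σ√T = 0.0838 − 0.3756 = -0.2918 → -0.29
exp(−qT) = exp(−0.051·0.6667) = 0.9666;  exp(−rT) = exp(−0.012·0.6667) = 0.9920
N(d₁) = N(0.08) = 0.5319;  N(d₂) = N(-0.29) = 0.3859
C = 456·0.9666·0.5319 − 462·0.9920·0.3859 = 234.4454 − 176.8595 = 57.5858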